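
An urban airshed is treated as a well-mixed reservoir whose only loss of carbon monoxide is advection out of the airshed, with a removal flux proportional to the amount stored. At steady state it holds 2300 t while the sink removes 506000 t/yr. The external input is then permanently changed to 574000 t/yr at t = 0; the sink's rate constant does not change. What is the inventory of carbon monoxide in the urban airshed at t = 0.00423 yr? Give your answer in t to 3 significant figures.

The sink rate constant is k = F₀/M₀ = 506000/2300 = 220.0 yr⁻¹.
Solving dM/dt = F₁ − kM with M(0) = M₀ gives M(t) = F₁/k + (M₀ − F₁/k)·e^(−kt).
F₁/k = 574000/220.0 = 2609.1 t; kt = 220.0 × 0.00423 = 0.9306, e^(−kt) = 0.3943.
M(0.00423) = 2609.1 + (2300 − 2609.1) × 0.3943 = 2609.1 − 121.9 = 2487.2 t.

2490 t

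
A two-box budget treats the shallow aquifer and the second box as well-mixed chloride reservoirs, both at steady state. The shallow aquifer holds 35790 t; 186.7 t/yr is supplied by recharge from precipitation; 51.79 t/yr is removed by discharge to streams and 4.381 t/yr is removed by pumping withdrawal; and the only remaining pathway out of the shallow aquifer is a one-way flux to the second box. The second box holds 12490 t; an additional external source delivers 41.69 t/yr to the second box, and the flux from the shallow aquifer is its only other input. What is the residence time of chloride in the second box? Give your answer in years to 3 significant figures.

72.5 yr

Balance the shallow aquifer: ΣF_in = 186.70 t/yr.
Flux to the second box = ΣF_in − (51.79 + 4.381) = 130.53 t/yr.
Total input to the second box = 130.53 + 41.69 = 172.22 t/yr; at steady state this equals its total output.
τ = M / F = 12490 / 172.22 = 72.52 yr.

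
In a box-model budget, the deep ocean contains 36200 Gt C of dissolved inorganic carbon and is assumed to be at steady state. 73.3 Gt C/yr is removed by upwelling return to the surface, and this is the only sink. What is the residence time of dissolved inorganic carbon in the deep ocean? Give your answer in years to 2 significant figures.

490 yr

τ = M / F = 36200 / 73.3 = 493.9 yr.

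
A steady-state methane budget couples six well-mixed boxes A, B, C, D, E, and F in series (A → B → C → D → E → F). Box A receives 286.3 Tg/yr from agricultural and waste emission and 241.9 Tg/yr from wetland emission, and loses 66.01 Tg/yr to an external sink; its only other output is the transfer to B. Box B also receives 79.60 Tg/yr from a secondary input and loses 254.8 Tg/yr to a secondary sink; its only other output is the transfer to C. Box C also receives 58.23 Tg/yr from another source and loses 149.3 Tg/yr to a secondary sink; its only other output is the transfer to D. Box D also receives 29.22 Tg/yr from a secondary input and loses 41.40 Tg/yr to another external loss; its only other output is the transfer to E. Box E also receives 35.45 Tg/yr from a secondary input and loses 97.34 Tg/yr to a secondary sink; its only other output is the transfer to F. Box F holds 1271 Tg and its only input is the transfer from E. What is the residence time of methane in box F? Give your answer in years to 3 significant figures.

Box A: F(A→B) = (286.3 + 241.9) − 66.01 = 462.19 Tg/yr.
Box B: F(B→C) = (462.19 + 79.60) − 254.8 = 286.99 Tg/yr.
Box C: F(C→D) = (286.99 + 58.23) − 149.3 = 195.92 Tg/yr.
Box D: F(D→E) = (195.92 + 29.22) − 41.40 = 183.74 Tg/yr.
Box E: F(E→F) = (183.74 + 35.45) − 97.34 = 121.85 Tg/yr.
Box F throughput = its input = 121.85 Tg/yr; τ = 1271 / 121.85 = 10.43 yr.

10.4 yr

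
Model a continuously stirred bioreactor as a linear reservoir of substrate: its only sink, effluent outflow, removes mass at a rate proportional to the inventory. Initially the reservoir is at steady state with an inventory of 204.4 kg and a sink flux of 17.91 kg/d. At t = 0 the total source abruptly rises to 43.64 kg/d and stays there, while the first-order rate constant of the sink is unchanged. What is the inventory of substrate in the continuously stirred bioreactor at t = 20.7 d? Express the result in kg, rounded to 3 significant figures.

Residence time τ = M₀/F₀ = 11.41 d. The eventual steady state is M_∞ = M₀·(F₁/F₀) = 204.4 × 43.64/17.91 = 498.05 kg.
The anomaly ΔM(t) = M(t) − M_∞ decays as ΔM₀·e^(−t/τ) with ΔM₀ = 204.4 − 498.05 = −293.6 kg.
At t = 20.7 d, e^(−t/τ) = e^(−1.814) = 0.1630, so ΔM = −47.88 kg and M = 498.05 − 47.88 = 450.17 kg.

450 kg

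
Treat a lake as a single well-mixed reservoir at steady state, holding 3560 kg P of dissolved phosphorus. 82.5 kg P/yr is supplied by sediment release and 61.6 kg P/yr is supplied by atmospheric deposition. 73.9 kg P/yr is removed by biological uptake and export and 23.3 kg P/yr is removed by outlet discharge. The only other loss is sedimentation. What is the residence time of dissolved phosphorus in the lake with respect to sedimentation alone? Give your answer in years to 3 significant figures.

75.9 yr

At steady state ΣF_in = ΣF_out.
ΣF_in = 82.5 + 61.6 = 144.10 kg P/yr.
Sedimentation flux = ΣF_in − (73.9 + 23.3) = 144.10 − 97.20 = 46.90 kg P/yr.
τ = M / F = 3560 / 46.90 = 75.91 yr.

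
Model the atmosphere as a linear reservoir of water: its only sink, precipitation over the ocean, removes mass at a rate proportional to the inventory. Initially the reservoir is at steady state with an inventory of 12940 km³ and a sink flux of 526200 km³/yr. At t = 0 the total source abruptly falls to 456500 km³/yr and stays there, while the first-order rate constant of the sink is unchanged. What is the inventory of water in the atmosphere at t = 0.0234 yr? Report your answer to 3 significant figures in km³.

11900 km³

τ = M₀/F₀ = 12940/526200 = 0.02459 yr; rate constant k = 1/τ.
New steady state M_∞ = F₁/k = F₁·τ = 456500 × 0.02459 = 11226 km³.
M(t) = M_∞ + (M₀ − M_∞)·e^(−t/τ); t/τ = 0.0234/0.02459 = 0.9516, so e^(−t/τ) = 0.3861.
M(t) = 11226 + 1714 × 0.3861 = 11888 km³.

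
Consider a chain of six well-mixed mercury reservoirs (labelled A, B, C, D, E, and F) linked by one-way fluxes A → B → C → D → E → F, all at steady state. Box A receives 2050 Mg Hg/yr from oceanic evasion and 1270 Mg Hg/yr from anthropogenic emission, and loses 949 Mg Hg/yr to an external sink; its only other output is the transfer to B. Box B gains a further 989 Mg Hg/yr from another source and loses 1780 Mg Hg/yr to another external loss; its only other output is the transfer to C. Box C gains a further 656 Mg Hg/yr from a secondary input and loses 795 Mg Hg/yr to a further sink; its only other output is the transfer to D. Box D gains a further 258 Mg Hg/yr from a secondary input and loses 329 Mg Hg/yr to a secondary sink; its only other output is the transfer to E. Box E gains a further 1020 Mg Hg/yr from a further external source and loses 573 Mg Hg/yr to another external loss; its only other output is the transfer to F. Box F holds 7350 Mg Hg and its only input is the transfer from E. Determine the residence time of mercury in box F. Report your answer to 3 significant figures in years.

4.05 yr

Box A: F(A→B) = (2050 + 1270) − 949 = 2371.0 Mg Hg/yr.
Box B: F(B→C) = (2371.0 + 989) − 1780 = 1580.0 Mg Hg/yr.
Box C: F(C→D) = (1580.0 + 656) − 795 = 1441.0 Mg Hg/yr.
Box D: F(D→E) = (1441.0 + 258) − 329 = 1370.0 Mg Hg/yr.
Box E: F(E→F) = (1370.0 + 1020) − 573 = 1817.0 Mg Hg/yr.
Box F throughput = its input = 1817.0 Mg Hg/yr; τ = 7350 / 1817.0 = 4.045 yr.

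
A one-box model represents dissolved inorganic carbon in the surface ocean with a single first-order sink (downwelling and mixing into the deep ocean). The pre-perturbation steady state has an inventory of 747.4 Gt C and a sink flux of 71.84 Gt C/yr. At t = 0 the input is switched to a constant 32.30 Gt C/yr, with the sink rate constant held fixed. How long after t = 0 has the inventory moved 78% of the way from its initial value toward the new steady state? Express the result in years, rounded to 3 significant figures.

τ = M₀/F₀ = 747.4/71.84 = 10.40 yr.
The remaining gap fraction is e^(−t/τ); 78% covered ⇒ e^(−t/τ) = 0.220.
t = −τ ln(0.220) = 10.40 × 1.514 = 15.75 yr.

15.8 yr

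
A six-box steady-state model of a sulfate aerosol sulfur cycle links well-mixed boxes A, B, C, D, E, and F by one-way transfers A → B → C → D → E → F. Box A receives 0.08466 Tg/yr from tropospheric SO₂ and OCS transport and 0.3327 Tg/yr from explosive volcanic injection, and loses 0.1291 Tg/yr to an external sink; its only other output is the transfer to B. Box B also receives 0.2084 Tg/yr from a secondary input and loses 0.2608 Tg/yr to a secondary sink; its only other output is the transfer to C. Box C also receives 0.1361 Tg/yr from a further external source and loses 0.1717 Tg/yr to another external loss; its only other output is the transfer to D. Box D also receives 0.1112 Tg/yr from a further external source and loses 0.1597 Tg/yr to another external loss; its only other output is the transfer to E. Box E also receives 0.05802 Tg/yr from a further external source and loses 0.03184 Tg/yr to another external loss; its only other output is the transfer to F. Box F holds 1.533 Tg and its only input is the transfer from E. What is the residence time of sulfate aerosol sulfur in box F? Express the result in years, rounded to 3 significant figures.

8.62 yr

Box A: F(A→B) = (0.08466 + 0.3327) − 0.1291 = 0.28826 Tg/yr.
Box B: F(B→C) = (0.28826 + 0.2084) − 0.2608 = 0.23586 Tg/yr.
Box C: F(C→D) = (0.23586 + 0.1361) − 0.1717 = 0.20026 Tg/yr.
Box D: F(D→E) = (0.20026 + 0.1112) − 0.1597 = 0.15176 Tg/yr.
Box E: F(E→F) = (0.15176 + 0.05802) − 0.03184 = 0.17794 Tg/yr.
Box F throughput = its input = 0.17794 Tg/yr; τ = 1.533 / 0.17794 = 8.615 yr.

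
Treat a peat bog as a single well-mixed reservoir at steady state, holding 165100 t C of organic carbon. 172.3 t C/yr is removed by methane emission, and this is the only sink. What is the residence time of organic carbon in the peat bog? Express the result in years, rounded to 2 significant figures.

τ = M / F = 165100 / 172.3 = 958.2 yr.

960 yr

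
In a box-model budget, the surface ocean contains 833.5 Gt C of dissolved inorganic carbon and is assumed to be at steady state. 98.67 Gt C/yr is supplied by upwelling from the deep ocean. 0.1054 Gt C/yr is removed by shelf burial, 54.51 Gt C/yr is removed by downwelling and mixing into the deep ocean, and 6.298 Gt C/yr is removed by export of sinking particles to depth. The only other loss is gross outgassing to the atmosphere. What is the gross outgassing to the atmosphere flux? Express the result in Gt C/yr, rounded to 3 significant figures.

37.8 Gt C/yr

At steady state ΣF_in = ΣF_out.
ΣF_in = 98.670 Gt C/yr.
Gross outgassing to the atmosphere flux = ΣF_in − (0.1054 + 54.51 + 6.298) = 98.670 − 60.91 = 37.76 Gt C/yr.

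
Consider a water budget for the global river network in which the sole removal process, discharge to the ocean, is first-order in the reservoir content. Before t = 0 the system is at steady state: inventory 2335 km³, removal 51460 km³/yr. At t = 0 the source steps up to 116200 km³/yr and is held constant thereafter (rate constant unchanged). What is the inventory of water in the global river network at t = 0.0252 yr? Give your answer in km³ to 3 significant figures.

3590 km³

τ = M₀/F₀ = 2335/51460 = 0.04538 yr; rate constant k = 1/τ.
New steady state M_∞ = F₁/k = F₁·τ = 116200 × 0.04538 = 5272.6 km³.
M(t) = M_∞ + (M₀ − M_∞)·e^(−t/τ); t/τ = 0.0252/0.04538 = 0.5554, so e^(−t/τ) = 0.5739.
M(t) = 5272.6 − 2938 × 0.5739 = 3586.8 km³.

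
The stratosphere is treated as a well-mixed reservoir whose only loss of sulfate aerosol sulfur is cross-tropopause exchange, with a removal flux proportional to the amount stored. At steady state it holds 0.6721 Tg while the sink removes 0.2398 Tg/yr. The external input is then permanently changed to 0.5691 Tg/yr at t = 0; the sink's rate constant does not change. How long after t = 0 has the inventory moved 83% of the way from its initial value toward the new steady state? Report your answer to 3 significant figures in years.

τ = M₀/F₀ = 0.6721/0.2398 = 2.803 yr.
The remaining gap fraction is e^(−t/τ); 83% covered ⇒ e^(−t/τ) = 0.170.
t = −τ ln(0.170) = 2.803 × 1.772 = 4.966 yr.

4.97 yr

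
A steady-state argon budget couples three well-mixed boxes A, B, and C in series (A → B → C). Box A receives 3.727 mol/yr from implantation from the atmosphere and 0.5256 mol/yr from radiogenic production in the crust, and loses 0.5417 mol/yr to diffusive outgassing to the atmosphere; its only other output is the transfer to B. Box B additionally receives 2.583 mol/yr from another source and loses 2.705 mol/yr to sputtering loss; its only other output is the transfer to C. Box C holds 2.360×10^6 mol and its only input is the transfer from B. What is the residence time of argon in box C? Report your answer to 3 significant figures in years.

658000 yr

Box A: F(A→B) = (3.727 + 0.5256) − 0.5417 = 3.7109 mol/yr.
Box B: F(B→C) = (3.7109 + 2.583) − 2.705 = 3.5889 mol/yr.
Box C throughput = its input = 3.5889 mol/yr; τ = 2.360×10^6 / 3.5889 = 657600 yr.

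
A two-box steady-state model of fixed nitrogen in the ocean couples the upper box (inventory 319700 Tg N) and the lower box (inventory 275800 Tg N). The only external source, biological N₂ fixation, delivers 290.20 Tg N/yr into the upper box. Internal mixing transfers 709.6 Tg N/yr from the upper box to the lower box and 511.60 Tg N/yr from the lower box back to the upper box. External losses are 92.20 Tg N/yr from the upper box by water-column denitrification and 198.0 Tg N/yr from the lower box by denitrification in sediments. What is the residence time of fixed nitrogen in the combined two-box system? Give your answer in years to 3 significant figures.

Residence time in the combined system uses the total inventory and the total *external* removal — internal exchanges between the two boxes cancel.
M_total = 319700 + 275800 = 595500 Tg N.
ΣF_external_out = 92.20 + 198.0 = 290.20 Tg N/yr.
τ = M_total / ΣF_ext = 595500 / 290.20 = 2052 yr.

2050 yr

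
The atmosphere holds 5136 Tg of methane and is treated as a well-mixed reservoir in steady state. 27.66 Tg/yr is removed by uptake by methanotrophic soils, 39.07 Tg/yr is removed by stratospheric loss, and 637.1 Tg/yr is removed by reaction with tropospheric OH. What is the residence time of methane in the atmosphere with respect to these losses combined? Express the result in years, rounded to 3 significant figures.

Total removal = 27.66 + 39.07 + 637.1 = 703.83 Tg/yr.
τ = M / ΣF_out = 5136 / 703.83 = 7.297 yr.

7.30 yr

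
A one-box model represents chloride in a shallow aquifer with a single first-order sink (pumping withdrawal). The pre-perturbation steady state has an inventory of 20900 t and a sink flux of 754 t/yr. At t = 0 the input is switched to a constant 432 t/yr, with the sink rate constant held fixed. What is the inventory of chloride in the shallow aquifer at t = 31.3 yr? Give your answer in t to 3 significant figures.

τ = M₀/F₀ = 20900/754 = 27.72 yr; rate constant k = 1/τ.
New steady state M_∞ = F₁/k = F₁·τ = 432 × 27.72 = 11975 t.
M(t) = M_∞ + (M₀ − M_∞)·e^(−t/τ); t/τ = 31.3/27.72 = 1.129, so e^(−t/τ) = 0.3233.
M(t) = 11975 + 8925 × 0.3233 = 14860 t.

14900 t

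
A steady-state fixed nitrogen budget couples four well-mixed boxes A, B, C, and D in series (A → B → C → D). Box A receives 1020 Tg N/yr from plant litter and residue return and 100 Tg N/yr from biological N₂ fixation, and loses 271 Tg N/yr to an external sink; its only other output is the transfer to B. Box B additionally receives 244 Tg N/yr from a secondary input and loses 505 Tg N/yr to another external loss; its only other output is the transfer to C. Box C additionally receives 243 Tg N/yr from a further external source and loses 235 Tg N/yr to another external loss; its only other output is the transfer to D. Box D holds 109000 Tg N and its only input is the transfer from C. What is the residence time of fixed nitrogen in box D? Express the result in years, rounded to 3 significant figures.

183 yr

Box A: F(A→B) = (1020 + 100) − 271 = 849.00 Tg N/yr.
Box B: F(B→C) = (849.00 + 244) − 505 = 588.00 Tg N/yr.
Box C: F(C→D) = (588.00 + 243) − 235 = 596.00 Tg N/yr.
Box D throughput = its input = 596.00 Tg N/yr; τ = 109000 / 596.00 = 182.9 yr.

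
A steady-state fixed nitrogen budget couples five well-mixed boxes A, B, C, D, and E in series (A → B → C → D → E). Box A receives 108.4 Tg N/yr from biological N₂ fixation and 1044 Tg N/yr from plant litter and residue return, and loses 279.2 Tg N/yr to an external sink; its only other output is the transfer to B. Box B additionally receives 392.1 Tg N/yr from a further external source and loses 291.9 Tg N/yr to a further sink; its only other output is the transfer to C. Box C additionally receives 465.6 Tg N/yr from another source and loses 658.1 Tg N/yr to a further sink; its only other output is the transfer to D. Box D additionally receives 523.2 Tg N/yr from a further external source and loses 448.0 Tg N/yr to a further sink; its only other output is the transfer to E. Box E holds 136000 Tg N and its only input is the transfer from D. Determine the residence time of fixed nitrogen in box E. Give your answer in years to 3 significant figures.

159 yr

Box A: F(A→B) = (108.4 + 1044) − 279.2 = 873.20 Tg N/yr.
Box B: F(B→C) = (873.20 + 392.1) − 291.9 = 973.40 Tg N/yr.
Box C: F(C→D) = (973.40 + 465.6) − 658.1 = 780.90 Tg N/yr.
Box D: F(D→E) = (780.90 + 523.2) − 448.0 = 856.10 Tg N/yr.
Box E throughput = its input = 856.10 Tg N/yr; τ = 136000 / 856.10 = 158.9 yr.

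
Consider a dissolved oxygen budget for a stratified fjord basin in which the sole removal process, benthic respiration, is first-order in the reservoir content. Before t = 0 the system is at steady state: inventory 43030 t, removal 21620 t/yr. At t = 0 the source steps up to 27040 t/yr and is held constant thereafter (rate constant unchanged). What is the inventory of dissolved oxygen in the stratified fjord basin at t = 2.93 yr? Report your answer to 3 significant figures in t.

The sink rate constant is k = F₀/M₀ = 21620/43030 = 0.5024 yr⁻¹.
Solving dM/dt = F₁ − kM with M(0) = M₀ gives M(t) = F₁/k + (M₀ − F₁/k)·e^(−kt).
F₁/k = 27040/0.5024 = 53817 t; kt = 0.5024 × 2.93 = 1.472, e^(−kt) = 0.2294.
M(2.93) = 53817 + (43030 − 53817) × 0.2294 = 53817 − 2475 = 51342 t.

51300 t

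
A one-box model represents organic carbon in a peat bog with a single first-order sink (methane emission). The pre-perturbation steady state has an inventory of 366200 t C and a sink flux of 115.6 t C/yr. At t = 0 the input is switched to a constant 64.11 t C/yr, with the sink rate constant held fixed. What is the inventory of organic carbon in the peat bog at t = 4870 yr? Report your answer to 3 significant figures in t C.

238000 t C

The sink rate constant is k = F₀/M₀ = 115.6/366200 = 0.0003157 yr⁻¹.
Solving dM/dt = F₁ − kM with M(0) = M₀ gives M(t) = F₁/k + (M₀ − F₁/k)·e^(−kt).
F₁/k = 64.11/0.0003157 = 203090 t C; kt = 0.0003157 × 4870 = 1.537, e^(−kt) = 0.2150.
M(4870) = 203090 + (366200 − 203090) × 0.2150 = 203090 + 35060 = 238150 t C.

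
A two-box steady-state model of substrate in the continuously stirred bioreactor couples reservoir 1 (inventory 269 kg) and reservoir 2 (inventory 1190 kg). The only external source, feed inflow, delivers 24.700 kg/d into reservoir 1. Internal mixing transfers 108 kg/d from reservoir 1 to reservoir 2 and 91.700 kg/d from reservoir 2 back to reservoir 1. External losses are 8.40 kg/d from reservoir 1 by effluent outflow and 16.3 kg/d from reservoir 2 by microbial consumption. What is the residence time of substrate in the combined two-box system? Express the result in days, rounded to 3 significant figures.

For the system as a whole, the A↔B exchange is internal and contributes nothing to the throughput; only the external sinks remove mass.
M_total = 269 + 1190 = 1459.0 kg.
ΣF_external_out = 8.40 + 16.3 = 24.700 kg/d.
τ = M_total / ΣF_ext = 1459.0 / 24.700 = 59.07 d.

59.1 d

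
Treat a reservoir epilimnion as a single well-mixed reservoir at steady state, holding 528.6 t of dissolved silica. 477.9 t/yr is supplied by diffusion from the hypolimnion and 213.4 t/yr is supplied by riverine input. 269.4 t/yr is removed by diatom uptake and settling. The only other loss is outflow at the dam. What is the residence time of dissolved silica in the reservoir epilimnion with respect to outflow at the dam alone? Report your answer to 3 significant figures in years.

At steady state ΣF_in = ΣF_out.
ΣF_in = 477.9 + 213.4 = 691.30 t/yr.
Outflow at the dam flux = ΣF_in − (269.4) = 691.30 − 269.4 = 421.9 t/yr.
τ = M / F = 528.6 / 421.9 = 1.253 yr.

1.25 yr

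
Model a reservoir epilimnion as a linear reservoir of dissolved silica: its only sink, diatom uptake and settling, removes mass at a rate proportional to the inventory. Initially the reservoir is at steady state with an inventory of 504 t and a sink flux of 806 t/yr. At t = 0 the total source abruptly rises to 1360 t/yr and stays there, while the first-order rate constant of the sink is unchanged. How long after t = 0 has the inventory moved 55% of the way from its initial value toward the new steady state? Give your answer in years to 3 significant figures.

τ = M₀/F₀ = 504/806 = 0.6253 yr.
The remaining gap fraction is e^(−t/τ); 55% covered ⇒ e^(−t/τ) = 0.450.
t = −τ ln(0.450) = 0.6253 × 0.7985 = 0.4993 yr.

0.499 yr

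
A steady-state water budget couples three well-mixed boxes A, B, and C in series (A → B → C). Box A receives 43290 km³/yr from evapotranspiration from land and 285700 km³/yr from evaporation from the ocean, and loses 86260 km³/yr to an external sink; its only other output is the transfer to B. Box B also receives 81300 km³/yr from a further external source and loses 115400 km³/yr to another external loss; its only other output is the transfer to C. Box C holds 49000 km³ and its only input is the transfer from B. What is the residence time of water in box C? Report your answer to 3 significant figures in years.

Box A: F(A→B) = (43290 + 285700) − 86260 = 242730 km³/yr.
Box B: F(B→C) = (242730 + 81300) − 115400 = 208630 km³/yr.
Box C throughput = its input = 208630 km³/yr; τ = 49000 / 208630 = 0.2349 yr.

0.235 yr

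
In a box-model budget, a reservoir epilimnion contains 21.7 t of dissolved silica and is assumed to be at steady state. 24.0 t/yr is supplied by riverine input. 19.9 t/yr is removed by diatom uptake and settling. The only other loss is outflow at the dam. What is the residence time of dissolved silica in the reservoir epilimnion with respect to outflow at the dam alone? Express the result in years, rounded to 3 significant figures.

At steady state ΣF_in = ΣF_out.
ΣF_in = 24.000 t/yr.
Outflow at the dam flux = ΣF_in − (19.9) = 24.000 − 19.90 = 4.100 t/yr.
τ = M / F = 21.7 / 4.100 = 5.293 yr.

5.29 yr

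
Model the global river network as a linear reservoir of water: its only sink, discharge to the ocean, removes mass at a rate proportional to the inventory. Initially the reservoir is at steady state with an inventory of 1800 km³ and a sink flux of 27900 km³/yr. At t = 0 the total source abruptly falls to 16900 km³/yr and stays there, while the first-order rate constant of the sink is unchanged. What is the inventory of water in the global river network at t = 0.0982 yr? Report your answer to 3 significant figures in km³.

1250 km³

Residence time τ = M₀/F₀ = 0.06452 yr. The eventual steady state is M_∞ = M₀·(F₁/F₀) = 1800 × 16900/27900 = 1090.3 km³.
The anomaly ΔM(t) = M(t) − M_∞ decays as ΔM₀·e^(−t/τ) with ΔM₀ = 1800 − 1090.3 = 709.7 km³.
At t = 0.0982 yr, e^(−t/τ) = e^(−1.522) = 0.2183, so ΔM = 154.9 km³ and M = 1090.3 + 154.9 = 1245.2 km³.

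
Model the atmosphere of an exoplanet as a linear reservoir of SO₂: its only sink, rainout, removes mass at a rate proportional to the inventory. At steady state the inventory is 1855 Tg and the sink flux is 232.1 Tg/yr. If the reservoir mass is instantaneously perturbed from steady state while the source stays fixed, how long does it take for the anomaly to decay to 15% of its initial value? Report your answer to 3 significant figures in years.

15.2 yr

For a linear reservoir the anomaly decays as exp(−t/τ) with τ = M/F = 1855/232.1 = 7.992 yr.
exp(−t/τ) = 0.15 ⇒ t = −τ ln(0.15) = 7.992 × 1.897 = 15.16 yr.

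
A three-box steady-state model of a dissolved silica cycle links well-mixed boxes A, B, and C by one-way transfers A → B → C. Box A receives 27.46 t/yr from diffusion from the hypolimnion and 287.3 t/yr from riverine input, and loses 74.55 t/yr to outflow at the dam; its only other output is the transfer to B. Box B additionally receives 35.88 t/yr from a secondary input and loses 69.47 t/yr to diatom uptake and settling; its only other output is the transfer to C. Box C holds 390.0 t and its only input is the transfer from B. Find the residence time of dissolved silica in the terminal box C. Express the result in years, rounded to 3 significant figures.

1.89 yr

Box A: F(A→B) = (27.46 + 287.3) − 74.55 = 240.21 t/yr.
Box B: F(B→C) = (240.21 + 35.88) − 69.47 = 206.62 t/yr.
Box C throughput = its input = 206.62 t/yr; τ = 390.0 / 206.62 = 1.888 yr.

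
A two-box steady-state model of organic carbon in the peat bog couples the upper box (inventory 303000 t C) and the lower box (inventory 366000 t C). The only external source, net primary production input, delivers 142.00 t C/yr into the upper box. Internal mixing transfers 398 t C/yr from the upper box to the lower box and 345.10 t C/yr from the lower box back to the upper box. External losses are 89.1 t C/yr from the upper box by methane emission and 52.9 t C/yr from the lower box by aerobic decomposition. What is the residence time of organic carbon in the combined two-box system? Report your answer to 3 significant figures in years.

4710 yr

Residence time in the combined system uses the total inventory and the total *external* removal — internal exchanges between the two boxes cancel.
M_total = 303000 + 366000 = 669000 t C.
ΣF_external_out = 89.1 + 52.9 = 142.00 t C/yr.
τ = M_total / ΣF_ext = 669000 / 142.00 = 4711 yr.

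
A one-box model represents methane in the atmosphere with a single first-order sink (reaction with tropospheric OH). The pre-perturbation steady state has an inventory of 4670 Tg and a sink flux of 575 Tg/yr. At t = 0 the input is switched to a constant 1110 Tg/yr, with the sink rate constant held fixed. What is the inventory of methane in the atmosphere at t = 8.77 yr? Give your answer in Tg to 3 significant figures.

7540 Tg

τ = M₀/F₀ = 4670/575 = 8.122 yr; rate constant k = 1/τ.
New steady state M_∞ = F₁/k = F₁·τ = 1110 × 8.122 = 9015.1 Tg.
M(t) = M_∞ + (M₀ − M_∞)·e^(−t/τ); t/τ = 8.77/8.122 = 1.080, so e^(−t/τ) = 0.3397.
M(t) = 9015.1 − 4345 × 0.3397 = 7539.3 Tg.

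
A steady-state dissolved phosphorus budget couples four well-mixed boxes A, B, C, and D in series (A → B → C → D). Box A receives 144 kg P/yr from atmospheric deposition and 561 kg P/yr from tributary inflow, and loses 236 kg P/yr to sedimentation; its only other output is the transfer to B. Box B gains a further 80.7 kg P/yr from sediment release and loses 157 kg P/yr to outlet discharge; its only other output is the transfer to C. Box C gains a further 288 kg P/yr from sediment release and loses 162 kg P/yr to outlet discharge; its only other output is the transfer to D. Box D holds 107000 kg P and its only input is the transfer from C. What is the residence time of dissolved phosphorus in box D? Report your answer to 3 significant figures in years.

206 yr

Box A: F(A→B) = (144 + 561) − 236 = 469.00 kg P/yr.
Box B: F(B→C) = (469.00 + 80.7) − 157 = 392.70 kg P/yr.
Box C: F(C→D) = (392.70 + 288) − 162 = 518.70 kg P/yr.
Box D throughput = its input = 518.70 kg P/yr; τ = 107000 / 518.70 = 206.3 yr.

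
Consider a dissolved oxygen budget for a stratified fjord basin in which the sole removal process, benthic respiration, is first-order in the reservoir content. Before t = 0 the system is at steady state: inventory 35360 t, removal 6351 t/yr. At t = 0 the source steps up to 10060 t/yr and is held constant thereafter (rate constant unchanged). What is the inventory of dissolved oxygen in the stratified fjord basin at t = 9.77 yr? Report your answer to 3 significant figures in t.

52400 t

τ = M₀/F₀ = 35360/6351 = 5.568 yr; rate constant k = 1/τ.
New steady state M_∞ = F₁/k = F₁·τ = 10060 × 5.568 = 56010 t.
M(t) = M_∞ + (M₀ − M_∞)·e^(−t/τ); t/τ = 9.77/5.568 = 1.755, so e^(−t/τ) = 0.1729.
M(t) = 56010 − 20650 × 0.1729 = 52439 t.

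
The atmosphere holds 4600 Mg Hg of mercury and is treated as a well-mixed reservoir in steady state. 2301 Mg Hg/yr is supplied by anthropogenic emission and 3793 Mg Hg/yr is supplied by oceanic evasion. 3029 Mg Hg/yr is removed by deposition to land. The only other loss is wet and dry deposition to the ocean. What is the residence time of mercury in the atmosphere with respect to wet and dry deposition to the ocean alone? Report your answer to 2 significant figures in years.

At steady state ΣF_in = ΣF_out.
ΣF_in = 2301 + 3793 = 6094.0 Mg Hg/yr.
Wet and dry deposition to the ocean flux = ΣF_in − (3029) = 6094.0 − 3029 = 3065 Mg Hg/yr.
τ = M / F = 4600 / 3065 = 1.501 yr.

1.5 yr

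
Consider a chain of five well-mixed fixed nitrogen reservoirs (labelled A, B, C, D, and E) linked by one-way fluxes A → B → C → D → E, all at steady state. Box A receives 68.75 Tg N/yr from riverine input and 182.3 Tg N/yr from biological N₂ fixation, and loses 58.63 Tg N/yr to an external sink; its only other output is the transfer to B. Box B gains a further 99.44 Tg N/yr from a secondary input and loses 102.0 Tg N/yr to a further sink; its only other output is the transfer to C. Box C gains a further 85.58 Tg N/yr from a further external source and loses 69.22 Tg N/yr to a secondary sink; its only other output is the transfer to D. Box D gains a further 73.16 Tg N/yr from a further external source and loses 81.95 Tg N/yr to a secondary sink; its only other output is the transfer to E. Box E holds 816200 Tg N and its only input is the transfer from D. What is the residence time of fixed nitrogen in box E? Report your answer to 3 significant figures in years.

4130 yr

Box A: F(A→B) = (68.75 + 182.3) − 58.63 = 192.42 Tg N/yr.
Box B: F(B→C) = (192.42 + 99.44) − 102.0 = 189.86 Tg N/yr.
Box C: F(C→D) = (189.86 + 85.58) − 69.22 = 206.22 Tg N/yr.
Box D: F(D→E) = (206.22 + 73.16) − 81.95 = 197.43 Tg N/yr.
Box E throughput = its input = 197.43 Tg N/yr; τ = 816200 / 197.43 = 4134 yr.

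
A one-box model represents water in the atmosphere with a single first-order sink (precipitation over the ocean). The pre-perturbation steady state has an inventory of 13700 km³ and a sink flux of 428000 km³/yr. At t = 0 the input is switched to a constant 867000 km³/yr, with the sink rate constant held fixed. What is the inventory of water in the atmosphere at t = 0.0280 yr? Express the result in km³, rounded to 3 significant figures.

The sink rate constant is k = F₀/M₀ = 428000/13700 = 31.24 yr⁻¹.
Solving dM/dt = F₁ − kM with M(0) = M₀ gives M(t) = F₁/k + (M₀ − F₁/k)·e^(−kt).
F₁/k = 867000/31.24 = 27752 km³; kt = 31.24 × 0.0280 = 0.8747, e^(−kt) = 0.4170.
M(0.0280) = 27752 + (13700 − 27752) × 0.4170 = 27752 − 5859 = 21893 km³.

21900 km³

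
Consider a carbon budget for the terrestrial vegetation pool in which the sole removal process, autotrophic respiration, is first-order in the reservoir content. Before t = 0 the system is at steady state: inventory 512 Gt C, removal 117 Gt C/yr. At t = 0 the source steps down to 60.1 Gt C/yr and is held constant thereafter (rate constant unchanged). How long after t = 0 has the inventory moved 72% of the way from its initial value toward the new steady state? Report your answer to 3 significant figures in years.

5.57 yr

τ = M₀/F₀ = 512/117 = 4.376 yr.
The remaining gap fraction is e^(−t/τ); 72% covered ⇒ e^(−t/τ) = 0.280.
t = −τ ln(0.280) = 4.376 × 1.273 = 5.571 yr.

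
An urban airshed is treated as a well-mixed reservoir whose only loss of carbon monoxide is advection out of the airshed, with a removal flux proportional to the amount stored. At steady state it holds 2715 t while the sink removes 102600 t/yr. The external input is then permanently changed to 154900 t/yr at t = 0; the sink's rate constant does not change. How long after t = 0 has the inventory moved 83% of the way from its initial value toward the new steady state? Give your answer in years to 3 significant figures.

0.0469 yr

τ = M₀/F₀ = 2715/102600 = 0.02646 yr.
The remaining gap fraction is e^(−t/τ); 83% covered ⇒ e^(−t/τ) = 0.170.
t = −τ ln(0.170) = 0.02646 × 1.772 = 0.04689 yr.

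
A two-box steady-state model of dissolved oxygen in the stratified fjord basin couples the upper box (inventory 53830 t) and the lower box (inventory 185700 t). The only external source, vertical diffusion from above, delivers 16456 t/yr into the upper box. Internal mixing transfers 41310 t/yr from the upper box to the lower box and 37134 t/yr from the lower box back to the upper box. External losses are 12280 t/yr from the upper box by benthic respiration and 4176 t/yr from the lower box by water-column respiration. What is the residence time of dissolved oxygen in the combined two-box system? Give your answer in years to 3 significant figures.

For the system as a whole, the A↔B exchange is internal and contributes nothing to the throughput; only the external sinks remove mass.
M_total = 53830 + 185700 = 239530 t.
ΣF_external_out = 12280 + 4176 = 16456 t/yr.
τ = M_total / ΣF_ext = 239530 / 16456 = 14.56 yr.

14.6 yr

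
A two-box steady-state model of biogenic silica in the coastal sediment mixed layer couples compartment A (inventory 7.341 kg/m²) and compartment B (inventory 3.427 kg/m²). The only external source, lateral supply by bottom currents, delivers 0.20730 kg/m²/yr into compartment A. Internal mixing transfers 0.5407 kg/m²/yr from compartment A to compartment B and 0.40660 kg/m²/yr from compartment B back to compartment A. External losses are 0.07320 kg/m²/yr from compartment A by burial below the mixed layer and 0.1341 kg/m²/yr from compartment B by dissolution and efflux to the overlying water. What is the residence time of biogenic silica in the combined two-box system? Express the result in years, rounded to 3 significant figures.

For the system as a whole, the A↔B exchange is internal and contributes nothing to the throughput; only the external sinks remove mass.
M_total = 7.341 + 3.427 = 10.768 kg/m².
ΣF_external_out = 0.07320 + 0.1341 = 0.20730 kg/m²/yr.
τ = M_total / ΣF_ext = 10.768 / 0.20730 = 51.94 yr.

51.9 yr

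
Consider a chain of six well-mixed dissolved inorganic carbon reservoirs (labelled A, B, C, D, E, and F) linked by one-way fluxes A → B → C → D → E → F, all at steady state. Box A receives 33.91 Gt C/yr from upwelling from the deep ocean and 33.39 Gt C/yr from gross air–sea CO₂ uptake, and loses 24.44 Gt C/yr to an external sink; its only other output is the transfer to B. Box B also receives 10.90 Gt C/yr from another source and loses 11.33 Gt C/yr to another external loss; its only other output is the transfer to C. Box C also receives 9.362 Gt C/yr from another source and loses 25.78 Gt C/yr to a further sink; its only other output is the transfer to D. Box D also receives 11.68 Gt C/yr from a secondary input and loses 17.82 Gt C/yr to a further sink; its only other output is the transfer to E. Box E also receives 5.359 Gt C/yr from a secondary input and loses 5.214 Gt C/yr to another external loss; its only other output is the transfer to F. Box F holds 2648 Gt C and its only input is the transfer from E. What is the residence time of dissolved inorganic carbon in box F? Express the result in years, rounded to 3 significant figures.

Box A: F(A→B) = (33.91 + 33.39) − 24.44 = 42.860 Gt C/yr.
Box B: F(B→C) = (42.860 + 10.90) − 11.33 = 42.430 Gt C/yr.
Box C: F(C→D) = (42.430 + 9.362) − 25.78 = 26.012 Gt C/yr.
Box D: F(D→E) = (26.012 + 11.68) − 17.82 = 19.872 Gt C/yr.
Box E: F(E→F) = (19.872 + 5.359) − 5.214 = 20.017 Gt C/yr.
Box F throughput = its input = 20.017 Gt C/yr; τ = 2648 / 20.017 = 132.3 yr.

132 yr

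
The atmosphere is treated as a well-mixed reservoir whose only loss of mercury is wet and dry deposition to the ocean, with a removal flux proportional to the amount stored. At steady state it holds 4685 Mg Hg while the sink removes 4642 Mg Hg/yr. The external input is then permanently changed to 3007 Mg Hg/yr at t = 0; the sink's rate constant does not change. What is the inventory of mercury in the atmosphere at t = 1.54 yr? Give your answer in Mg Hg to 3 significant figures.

The sink rate constant is k = F₀/M₀ = 4642/4685 = 0.9908 yr⁻¹.
Solving dM/dt = F₁ − kM with M(0) = M₀ gives M(t) = F₁/k + (M₀ − F₁/k)·e^(−kt).
F₁/k = 3007/0.9908 = 3034.9 Mg Hg; kt = 0.9908 × 1.54 = 1.526, e^(−kt) = 0.2174.
M(1.54) = 3034.9 + (4685 − 3034.9) × 0.2174 = 3034.9 + 358.8 = 3393.7 Mg Hg.

3390 Mg Hg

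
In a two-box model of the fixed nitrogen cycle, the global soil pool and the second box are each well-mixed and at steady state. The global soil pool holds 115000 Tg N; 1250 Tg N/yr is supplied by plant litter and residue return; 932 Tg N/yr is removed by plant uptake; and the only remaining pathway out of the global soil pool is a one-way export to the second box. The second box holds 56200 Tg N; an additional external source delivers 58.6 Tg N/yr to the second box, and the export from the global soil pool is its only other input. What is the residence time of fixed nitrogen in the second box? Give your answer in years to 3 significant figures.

Balance the global soil pool: ΣF_in = 1250.0 Tg N/yr.
Export to the second box = ΣF_in − (932) = 318.00 Tg N/yr.
Total input to the second box = 318.00 + 58.6 = 376.60 Tg N/yr; at steady state this equals its total output.
τ = M / F = 56200 / 376.60 = 149.2 yr.

149 yr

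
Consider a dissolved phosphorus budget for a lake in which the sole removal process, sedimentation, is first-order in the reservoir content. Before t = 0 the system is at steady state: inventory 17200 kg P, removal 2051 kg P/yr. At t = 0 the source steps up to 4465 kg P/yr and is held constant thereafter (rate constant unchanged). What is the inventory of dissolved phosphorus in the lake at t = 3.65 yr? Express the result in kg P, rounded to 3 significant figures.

24300 kg P

The sink rate constant is k = F₀/M₀ = 2051/17200 = 0.1192 yr⁻¹.
Solving dM/dt = F₁ − kM with M(0) = M₀ gives M(t) = F₁/k + (M₀ − F₁/k)·e^(−kt).
F₁/k = 4465/0.1192 = 37444 kg P; kt = 0.1192 × 3.65 = 0.4352, e^(−kt) = 0.6471.
M(3.65) = 37444 + (17200 − 37444) × 0.6471 = 37444 − 13100 = 24344 kg P.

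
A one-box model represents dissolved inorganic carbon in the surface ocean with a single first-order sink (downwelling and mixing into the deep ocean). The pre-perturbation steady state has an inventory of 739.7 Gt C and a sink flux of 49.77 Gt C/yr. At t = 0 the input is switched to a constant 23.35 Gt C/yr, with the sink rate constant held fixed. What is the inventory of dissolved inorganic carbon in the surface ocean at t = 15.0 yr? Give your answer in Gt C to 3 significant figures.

490 Gt C

The sink rate constant is k = F₀/M₀ = 49.77/739.7 = 0.06728 yr⁻¹.
Solving dM/dt = F₁ − kM with M(0) = M₀ gives M(t) = F₁/k + (M₀ − F₁/k)·e^(−kt).
F₁/k = 23.35/0.06728 = 347.04 Gt C; kt = 0.06728 × 15.0 = 1.009, e^(−kt) = 0.3645.
M(15.0) = 347.04 + (739.7 − 347.04) × 0.3645 = 347.04 + 143.1 = 490.16 Gt C.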